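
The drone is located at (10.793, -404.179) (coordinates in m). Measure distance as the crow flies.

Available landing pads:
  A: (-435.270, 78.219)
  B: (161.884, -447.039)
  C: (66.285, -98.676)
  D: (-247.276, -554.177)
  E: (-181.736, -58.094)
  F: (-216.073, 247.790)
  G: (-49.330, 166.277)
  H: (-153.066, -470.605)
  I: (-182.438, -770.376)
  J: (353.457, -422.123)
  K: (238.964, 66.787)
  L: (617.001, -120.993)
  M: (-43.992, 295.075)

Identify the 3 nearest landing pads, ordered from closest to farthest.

Distances from (10.793, -404.179):
A: 657.024 m
B: 157.052 m
C: 310.502 m
D: 298.495 m
E: 396.033 m
F: 690.313 m
G: 573.616 m
H: 176.811 m
I: 414.051 m
J: 343.134 m
K: 523.327 m
L: 669.091 m
M: 701.397 m
Sorted: B (157.052 m) < H (176.811 m) < D (298.495 m) < C (310.502 m) < J (343.134 m) < …

B, H, D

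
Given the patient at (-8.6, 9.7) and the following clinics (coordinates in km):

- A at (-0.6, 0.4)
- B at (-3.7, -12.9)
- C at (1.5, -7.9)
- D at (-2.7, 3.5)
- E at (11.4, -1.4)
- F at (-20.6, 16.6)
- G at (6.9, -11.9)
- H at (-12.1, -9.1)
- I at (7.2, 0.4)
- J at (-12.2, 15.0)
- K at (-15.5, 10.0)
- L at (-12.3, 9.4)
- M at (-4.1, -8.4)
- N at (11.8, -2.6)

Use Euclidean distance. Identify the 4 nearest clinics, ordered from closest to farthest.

Distances from (-8.6, 9.7):
A: 12.3 km
B: 23.1 km
C: 20.3 km
D: 8.6 km
E: 22.9 km
F: 13.8 km
G: 26.6 km
H: 19.1 km
I: 18.3 km
J: 6.4 km
K: 6.9 km
L: 3.7 km
M: 18.7 km
N: 23.8 km
Sorted: L (3.7 km) < J (6.4 km) < K (6.9 km) < D (8.6 km) < A (12.3 km) < F (13.8 km) < …

L, J, K, D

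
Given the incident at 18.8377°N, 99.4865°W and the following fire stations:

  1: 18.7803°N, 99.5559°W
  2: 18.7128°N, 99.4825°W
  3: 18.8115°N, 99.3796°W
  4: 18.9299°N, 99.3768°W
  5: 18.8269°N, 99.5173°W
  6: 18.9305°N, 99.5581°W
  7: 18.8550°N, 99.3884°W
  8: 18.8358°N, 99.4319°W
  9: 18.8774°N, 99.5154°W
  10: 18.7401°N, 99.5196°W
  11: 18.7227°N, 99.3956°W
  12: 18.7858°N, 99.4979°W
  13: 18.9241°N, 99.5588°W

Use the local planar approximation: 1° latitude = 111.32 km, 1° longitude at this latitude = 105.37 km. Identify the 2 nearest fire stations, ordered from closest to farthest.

5, 9

Distances from 18.8377°N, 99.4865°W:
1: 9.7110 km
2: 13.9103 km
3: 11.6355 km
4: 15.4582 km
5: 3.4609 km
6: 12.7921 km
7: 10.5147 km
8: 5.7571 km
9: 5.3670 km
10: 11.4109 km
11: 15.9883 km
12: 5.9011 km
13: 12.2697 km
Sorted: 5 (3.4609 km) < 9 (5.3670 km) < 8 (5.7571 km) < 12 (5.9011 km) < …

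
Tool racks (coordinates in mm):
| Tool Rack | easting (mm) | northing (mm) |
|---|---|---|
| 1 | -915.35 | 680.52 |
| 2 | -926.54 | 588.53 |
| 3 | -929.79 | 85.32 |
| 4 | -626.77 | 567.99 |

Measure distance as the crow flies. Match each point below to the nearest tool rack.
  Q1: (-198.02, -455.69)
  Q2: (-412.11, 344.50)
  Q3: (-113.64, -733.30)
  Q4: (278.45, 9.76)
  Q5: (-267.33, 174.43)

Q1 at (-198.02, -455.69):
  1: √((-717.33)² + (1136.21)²) = √(514562.3289 + 1290973.1641) = 1343.70 mm
  2: √((-728.52)² + (1044.22)²) = √(530741.3904 + 1090395.4084) = 1273.24 mm
  3: √((-731.77)² + (541.01)²) = √(535487.3329 + 292691.8201) = 910.04 mm
  4: √((-428.75)² + (1023.68)²) = √(183826.5625 + 1047920.7424) = 1109.84 mm
  → nearest: 3 (910.04 mm)
Q2 at (-412.11, 344.50):
  1: √((-503.24)² + (336.02)²) = √(253250.4976 + 112909.4404) = 605.11 mm
  2: √((-514.43)² + (244.03)²) = √(264638.2249 + 59550.6409) = 569.38 mm
  3: √((-517.68)² + (-259.18)²) = √(267992.5824 + 67174.2724) = 578.94 mm
  4: √((-214.66)² + (223.49)²) = √(46078.9156 + 49947.7801) = 309.88 mm
  → nearest: 4 (309.88 mm)
Q3 at (-113.64, -733.30):
  1: √((-801.71)² + (1413.82)²) = √(642738.9241 + 1998886.9924) = 1625.31 mm
  2: √((-812.90)² + (1321.83)²) = √(660806.4100 + 1747234.5489) = 1551.79 mm
  3: √((-816.15)² + (818.62)²) = √(666100.8225 + 670138.7044) = 1155.96 mm
  4: √((-513.13)² + (1301.29)²) = √(263302.3969 + 1693355.6641) = 1398.81 mm
  → nearest: 3 (1155.96 mm)
Q4 at (278.45, 9.76):
  1: √((-1193.80)² + (670.76)²) = √(1425158.4400 + 449918.9776) = 1369.33 mm
  2: √((-1204.99)² + (578.77)²) = √(1452000.9001 + 334974.7129) = 1336.78 mm
  3: √((-1208.24)² + (75.56)²) = √(1459843.8976 + 5709.3136) = 1210.60 mm
  4: √((-905.22)² + (558.23)²) = √(819423.2484 + 311620.7329) = 1063.51 mm
  → nearest: 4 (1063.51 mm)
Q5 at (-267.33, 174.43):
  1: √((-648.02)² + (506.09)²) = √(419929.9204 + 256127.0881) = 822.23 mm
  2: √((-659.21)² + (414.10)²) = √(434557.8241 + 171478.8100) = 778.48 mm
  3: √((-662.46)² + (-89.11)²) = √(438853.2516 + 7940.5921) = 668.43 mm
  4: √((-359.44)² + (393.56)²) = √(129197.1136 + 154889.4736) = 533.00 mm
  → nearest: 4 (533.00 mm)

Q1→3; Q2→4; Q3→3; Q4→4; Q5→4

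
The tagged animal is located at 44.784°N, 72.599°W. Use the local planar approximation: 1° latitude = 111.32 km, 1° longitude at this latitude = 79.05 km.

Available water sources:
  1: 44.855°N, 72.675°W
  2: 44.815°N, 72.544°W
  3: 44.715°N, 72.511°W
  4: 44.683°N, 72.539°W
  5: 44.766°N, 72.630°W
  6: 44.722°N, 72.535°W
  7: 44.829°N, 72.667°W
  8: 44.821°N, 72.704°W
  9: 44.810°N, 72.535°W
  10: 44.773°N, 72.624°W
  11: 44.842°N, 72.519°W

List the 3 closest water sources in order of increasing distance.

10, 5, 2

Distances from 44.784°N, 72.599°W:
1: 9.928 km
2: 5.551 km
3: 10.363 km
4: 12.203 km
5: 3.165 km
6: 8.558 km
7: 7.348 km
8: 9.266 km
9: 5.829 km
10: 2.325 km
11: 9.038 km
Sorted: 10 (2.325 km) < 5 (3.165 km) < 2 (5.551 km) < 9 (5.829 km) < 7 (7.348 km) < …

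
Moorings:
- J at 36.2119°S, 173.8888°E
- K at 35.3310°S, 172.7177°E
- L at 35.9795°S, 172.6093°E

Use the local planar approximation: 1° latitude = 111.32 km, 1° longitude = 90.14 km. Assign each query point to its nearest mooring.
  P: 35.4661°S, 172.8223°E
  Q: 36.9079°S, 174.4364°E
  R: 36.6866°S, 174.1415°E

P at 35.4661°S, 172.8223°E:
  J: 127.0218 km
  K: 17.7505 km
  L: 60.2905 km
  → nearest: K (17.7505 km)
Q at 36.9079°S, 174.4364°E:
  J: 91.8664 km
  K: 234.1277 km
  L: 194.4363 km
  → nearest: J (91.8664 km)
R at 36.6866°S, 174.1415°E:
  J: 57.5439 km
  K: 198.1008 km
  L: 158.9686 km
  → nearest: J (57.5439 km)

P→K; Q→J; R→J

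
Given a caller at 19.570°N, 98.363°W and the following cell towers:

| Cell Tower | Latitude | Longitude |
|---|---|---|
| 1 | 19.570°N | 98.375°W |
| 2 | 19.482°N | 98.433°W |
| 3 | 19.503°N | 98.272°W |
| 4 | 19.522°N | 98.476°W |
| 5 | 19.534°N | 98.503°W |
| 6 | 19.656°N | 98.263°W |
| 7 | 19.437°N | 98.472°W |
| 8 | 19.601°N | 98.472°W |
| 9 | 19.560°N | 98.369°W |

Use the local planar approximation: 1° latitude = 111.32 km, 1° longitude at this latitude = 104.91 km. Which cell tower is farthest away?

7

Distances from 19.570°N, 98.363°W:
1: 1.259 km
2: 12.243 km
3: 12.115 km
4: 13.003 km
5: 15.224 km
6: 14.203 km
7: 18.707 km
8: 11.945 km
9: 1.279 km
Maximum: 7 at 18.707 km.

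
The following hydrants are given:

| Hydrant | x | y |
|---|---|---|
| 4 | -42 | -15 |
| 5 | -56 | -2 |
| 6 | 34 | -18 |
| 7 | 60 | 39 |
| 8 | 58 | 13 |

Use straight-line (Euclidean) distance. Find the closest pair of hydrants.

4 and 5

Pairwise distances:
4–5: √((-14)² + (13)²) = √(196.000 + 169.000) = 19.1
7–8: √((-2)² + (-26)²) = √(4.000 + 676.000) = 26.1
6–8: √((24)² + (31)²) = √(576.000 + 961.000) = 39.2
6–7: √((26)² + (57)²) = √(676.000 + 3249.000) = 62.6
4–6: √((76)² + (-3)²) = √(5776.000 + 9.000) = 76.1
5–6: √((90)² + (-16)²) = √(8100.000 + 256.000) = 91.4
4–8: √((100)² + (28)²) = √(10000.000 + 784.000) = 103.8
5–8: √((114)² + (15)²) = √(12996.000 + 225.000) = 115.0
4–7: √((102)² + (54)²) = √(10404.000 + 2916.000) = 115.4
5–7: √((116)² + (41)²) = √(13456.000 + 1681.000) = 123.0
Closest pair: 4–5 at 19.1.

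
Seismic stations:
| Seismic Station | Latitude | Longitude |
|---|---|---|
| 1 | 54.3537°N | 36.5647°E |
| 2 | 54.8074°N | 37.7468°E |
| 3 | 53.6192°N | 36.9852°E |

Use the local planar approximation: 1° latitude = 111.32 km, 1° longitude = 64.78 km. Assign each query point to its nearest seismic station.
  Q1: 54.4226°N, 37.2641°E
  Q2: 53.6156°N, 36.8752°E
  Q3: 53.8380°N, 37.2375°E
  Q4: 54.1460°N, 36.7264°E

Q1→1; Q2→3; Q3→3; Q4→1

Q1 at 54.4226°N, 37.2641°E:
  1: √((-0.0689·111.32)² + (-0.6994·64.78)²) = √(58.828102 + 2052.736210) = 45.9518 km
  2: √((0.3848·111.32)² + (0.4827·64.78)²) = √(1834.917413 + 977.769498) = 53.0348 km
  3: √((-0.8034·111.32)² + (-0.2789·64.78)²) = √(7998.527644 + 326.421620) = 91.2412 km
  → nearest: 1 (45.9518 km)
Q2 at 53.6156°N, 36.8752°E:
  1: √((0.7381·111.32)² + (-0.3105·64.78)²) = √(6751.135209 + 404.580639) = 84.5915 km
  2: √((1.1918·111.32)² + (0.8716·64.78)²) = √(17601.640941 + 3187.985449) = 144.1861 km
  3: √((0.0036·111.32)² + (0.1100·64.78)²) = √(0.160602 + 50.777026) = 7.1371 km
  → nearest: 3 (7.1371 km)
Q3 at 53.8380°N, 37.2375°E:
  1: √((0.5157·111.32)² + (-0.6728·64.78)²) = √(3295.646775 + 1899.563661) = 72.0778 km
  2: √((0.9694·111.32)² + (0.5093·64.78)²) = √(11645.346792 + 1088.502021) = 112.8444 km
  3: √((-0.2188·111.32)² + (-0.2523·64.78)²) = √(593.254486 + 267.126140) = 29.3322 km
  → nearest: 3 (29.3322 km)
Q4 at 54.1460°N, 36.7264°E:
  1: √((0.2077·111.32)² + (-0.1617·64.78)²) = √(534.588225 + 109.724075) = 25.3833 km
  2: √((0.6614·111.32)² + (1.0204·64.78)²) = √(5420.942197 + 4369.409889) = 98.9462 km
  3: √((-0.5268·111.32)² + (0.2588·64.78)²) = √(3439.045549 + 281.067371) = 60.9927 km
  → nearest: 1 (25.3833 km)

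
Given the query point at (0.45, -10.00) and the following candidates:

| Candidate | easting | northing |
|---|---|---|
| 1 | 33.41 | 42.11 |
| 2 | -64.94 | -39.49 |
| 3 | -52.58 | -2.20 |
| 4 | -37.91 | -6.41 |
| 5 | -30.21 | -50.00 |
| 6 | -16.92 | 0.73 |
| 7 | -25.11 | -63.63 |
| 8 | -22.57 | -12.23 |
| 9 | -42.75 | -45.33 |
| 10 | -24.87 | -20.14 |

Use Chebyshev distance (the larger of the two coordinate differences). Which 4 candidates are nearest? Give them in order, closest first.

Distances from (0.45, -10.00):
1: max(|32.96|, |52.11|) = 52.11
2: max(|-65.39|, |-29.49|) = 65.39
3: max(|-53.03|, |7.80|) = 53.03
4: max(|-38.36|, |3.59|) = 38.36
5: max(|-30.66|, |-40.00|) = 40.00
6: max(|-17.37|, |10.73|) = 17.37
7: max(|-25.56|, |-53.63|) = 53.63
8: max(|-23.02|, |-2.23|) = 23.02
9: max(|-43.20|, |-35.33|) = 43.20
10: max(|-25.32|, |-10.14|) = 25.32
Sorted: 6 (17.37) < 8 (23.02) < 10 (25.32) < 4 (38.36) < 5 (40.00) < 9 (43.20) < …

6, 8, 10, 4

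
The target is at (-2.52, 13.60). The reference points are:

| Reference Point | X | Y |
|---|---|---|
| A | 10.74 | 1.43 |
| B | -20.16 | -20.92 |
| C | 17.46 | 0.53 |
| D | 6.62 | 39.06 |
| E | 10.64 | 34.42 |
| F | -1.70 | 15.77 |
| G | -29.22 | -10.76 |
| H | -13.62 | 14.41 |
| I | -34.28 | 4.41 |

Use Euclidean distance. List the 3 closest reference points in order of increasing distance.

Distances from (-2.52, 13.60):
A: 18.00
B: 38.77
C: 23.88
D: 27.05
E: 24.63
F: 2.32
G: 36.14
H: 11.13
I: 33.06
Sorted: F (2.32) < H (11.13) < A (18.00) < C (23.88) < E (24.63) < …

F, H, A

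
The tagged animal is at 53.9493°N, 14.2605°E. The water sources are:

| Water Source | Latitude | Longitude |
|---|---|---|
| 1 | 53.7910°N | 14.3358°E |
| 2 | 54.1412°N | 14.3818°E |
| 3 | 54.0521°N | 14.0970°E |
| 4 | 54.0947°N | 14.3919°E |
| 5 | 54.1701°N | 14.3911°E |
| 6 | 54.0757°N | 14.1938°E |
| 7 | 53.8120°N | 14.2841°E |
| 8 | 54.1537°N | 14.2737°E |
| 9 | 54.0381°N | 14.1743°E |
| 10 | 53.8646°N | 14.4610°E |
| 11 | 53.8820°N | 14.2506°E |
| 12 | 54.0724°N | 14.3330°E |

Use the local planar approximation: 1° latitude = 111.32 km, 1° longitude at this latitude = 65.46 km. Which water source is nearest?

Distances from 53.9493°N, 14.2605°E:
1: 18.2984 km
2: 22.7903 km
3: 15.6686 km
4: 18.3295 km
5: 26.0238 km
6: 14.7327 km
7: 15.3621 km
8: 22.7702 km
9: 11.3823 km
10: 16.1605 km
11: 7.5198 km
12: 14.5020 km
Minimum: 11 at 7.5198 km.

11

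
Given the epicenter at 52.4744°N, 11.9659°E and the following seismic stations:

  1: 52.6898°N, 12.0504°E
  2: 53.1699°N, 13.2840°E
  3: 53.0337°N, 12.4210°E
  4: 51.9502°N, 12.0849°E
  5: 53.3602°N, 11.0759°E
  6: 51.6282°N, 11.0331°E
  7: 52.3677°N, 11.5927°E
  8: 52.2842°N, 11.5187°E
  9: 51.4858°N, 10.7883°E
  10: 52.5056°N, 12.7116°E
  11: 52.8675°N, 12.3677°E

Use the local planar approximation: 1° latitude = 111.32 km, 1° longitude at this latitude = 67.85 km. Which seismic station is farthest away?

9

Distances from 52.4744°N, 11.9659°E:
1: √((0.2154·111.32)² + (0.0845·67.85)²) = √(574.960214 + 32.871016) = 24.6542 km
2: √((0.6955·111.32)² + (1.3181·67.85)²) = √(5994.330220 + 7998.276693) = 118.2904 km
3: √((0.5593·111.32)² + (0.4551·67.85)²) = √(3876.466489 + 953.483924) = 69.4978 km
4: √((-0.5242·111.32)² + (0.1190·67.85)²) = √(3405.182780 + 65.191898) = 58.9099 km
5: √((0.8858·111.32)² + (-0.8900·67.85)²) = √(9723.390936 + 3646.529382) = 115.6284 km
6: √((-0.8462·111.32)² + (-0.9328·67.85)²) = √(8873.448587 + 4005.684859) = 113.4863 km
7: √((-0.1067·111.32)² + (-0.3732·67.85)²) = √(141.083178 + 641.184439) = 27.9690 km
8: √((-0.1902·111.32)² + (-0.4472·67.85)²) = √(448.298639 + 920.668520) = 36.9996 km
9: √((-0.9886·111.32)² + (-1.1776·67.85)²) = √(12111.212036 + 6384.035568) = 135.9972 km
10: √((0.0312·111.32)² + (0.7457·67.85)²) = √(12.063007 + 2559.929412) = 50.7148 km
11: √((0.3931·111.32)² + (0.4018·67.85)²) = √(1914.928148 + 743.223732) = 51.5573 km
Maximum: 9 at 135.9972 km.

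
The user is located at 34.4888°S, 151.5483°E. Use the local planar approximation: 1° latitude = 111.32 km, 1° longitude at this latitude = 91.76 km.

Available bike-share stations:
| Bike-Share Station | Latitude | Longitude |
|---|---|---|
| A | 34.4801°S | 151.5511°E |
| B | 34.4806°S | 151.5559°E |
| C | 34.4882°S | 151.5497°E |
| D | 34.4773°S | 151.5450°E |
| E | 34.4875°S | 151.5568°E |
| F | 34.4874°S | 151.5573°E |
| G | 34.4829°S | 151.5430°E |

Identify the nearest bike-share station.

C

Distances from 34.4888°S, 151.5483°E:
A: 1.0020 km
B: 1.1487 km
C: 0.1448 km
D: 1.3155 km
E: 0.7933 km
F: 0.8404 km
G: 0.8172 km
Minimum: C at 0.1448 km.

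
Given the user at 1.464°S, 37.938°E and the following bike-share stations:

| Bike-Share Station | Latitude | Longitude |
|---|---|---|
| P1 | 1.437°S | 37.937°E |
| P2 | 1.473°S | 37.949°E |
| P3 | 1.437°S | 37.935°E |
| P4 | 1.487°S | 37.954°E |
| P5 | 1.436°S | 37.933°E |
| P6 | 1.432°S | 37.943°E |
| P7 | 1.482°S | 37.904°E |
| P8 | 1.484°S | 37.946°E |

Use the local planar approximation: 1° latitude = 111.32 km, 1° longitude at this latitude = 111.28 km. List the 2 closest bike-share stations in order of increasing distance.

P2, P8

Distances from 1.464°S, 37.938°E:
P1: √((0.027·111.32)² + (-0.001·111.28)²) = √(9.03387 + 0.01238) = 3.008 km
P2: √((-0.009·111.32)² + (0.011·111.28)²) = √(1.00376 + 1.49837) = 1.582 km
P3: √((0.027·111.32)² + (-0.003·111.28)²) = √(9.03387 + 0.11145) = 3.024 km
P4: √((-0.023·111.32)² + (0.016·111.28)²) = √(6.55544 + 3.17011) = 3.119 km
P5: √((0.028·111.32)² + (-0.005·111.28)²) = √(9.71544 + 0.30958) = 3.166 km
P6: √((0.032·111.32)² + (0.005·111.28)²) = √(12.68955 + 0.30958) = 3.605 km
P7: √((-0.018·111.32)² + (-0.034·111.28)²) = √(4.01505 + 14.31502) = 4.281 km
P8: √((-0.020·111.32)² + (0.008·111.28)²) = √(4.95686 + 0.79253) = 2.398 km
Sorted: P2 (1.582 km) < P8 (2.398 km) < P1 (3.008 km) < P3 (3.024 km) < …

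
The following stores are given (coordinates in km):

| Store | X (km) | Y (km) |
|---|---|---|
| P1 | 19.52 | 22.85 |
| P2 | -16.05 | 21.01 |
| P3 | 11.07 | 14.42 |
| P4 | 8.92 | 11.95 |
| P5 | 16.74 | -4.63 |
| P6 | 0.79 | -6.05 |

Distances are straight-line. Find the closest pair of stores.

P3 and P4

Pairwise distances:
P1–P2: 35.62 km
P1–P3: 11.94 km
P1–P4: 15.20 km
P1–P5: 27.62 km
P1–P6: 34.44 km
P2–P3: 27.91 km
P2–P4: 26.56 km
P2–P5: 41.62 km
P2–P6: 31.87 km
P3–P4: 3.27 km
P3–P5: 19.88 km
P3–P6: 22.91 km
P4–P5: 18.33 km
P4–P6: 19.75 km
P5–P6: 16.01 km
Closest pair: P3–P4 at 3.27 km.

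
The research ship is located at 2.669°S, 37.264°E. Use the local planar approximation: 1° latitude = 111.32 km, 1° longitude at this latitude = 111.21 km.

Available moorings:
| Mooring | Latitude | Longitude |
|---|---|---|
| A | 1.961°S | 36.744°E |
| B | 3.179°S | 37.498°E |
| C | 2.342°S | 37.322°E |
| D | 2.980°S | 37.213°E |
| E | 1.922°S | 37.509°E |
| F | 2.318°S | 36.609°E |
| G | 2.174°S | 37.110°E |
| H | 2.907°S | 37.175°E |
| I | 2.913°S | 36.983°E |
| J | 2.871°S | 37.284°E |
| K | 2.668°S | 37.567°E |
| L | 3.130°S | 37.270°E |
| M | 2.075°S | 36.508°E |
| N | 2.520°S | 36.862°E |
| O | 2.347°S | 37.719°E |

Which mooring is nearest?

J

Distances from 2.669°S, 37.264°E:
A: √((0.708·111.32)² + (-0.520·111.21)²) = √(6211.73487 + 3344.21637) = 97.755 km
B: √((-0.510·111.32)² + (0.234·111.21)²) = √(3223.19624 + 677.20382) = 62.453 km
C: √((0.327·111.32)² + (0.058·111.21)²) = √(1325.07939 + 41.60482) = 36.969 km
D: √((-0.311·111.32)² + (-0.051·111.21)²) = √(1198.58041 + 32.16829) = 35.082 km
E: √((0.747·111.32)² + (0.245·111.21)²) = √(6914.92699 + 742.36904) = 87.506 km
F: √((0.351·111.32)² + (-0.655·111.21)²) = √(1526.72434 + 5306.03709) = 82.661 km
G: √((0.495·111.32)² + (-0.154·111.21)²) = √(3036.38469 + 293.31152) = 57.704 km
H: √((-0.238·111.32)² + (-0.089·111.21)²) = √(701.94051 + 97.96427) = 28.283 km
I: √((-0.244·111.32)² + (-0.281·111.21)²) = √(737.77859 + 976.56313) = 41.405 km
J: √((-0.202·111.32)² + (0.020·111.21)²) = √(505.64898 + 4.94707) = 22.596 km
K: √((0.001·111.32)² + (0.303·111.21)²) = √(0.01239 + 1135.46287) = 33.697 km
L: √((-0.461·111.32)² + (0.006·111.21)²) = √(2633.59049 + 0.44524) = 51.323 km
M: √((0.594·111.32)² + (-0.756·111.21)²) = √(4372.39396 + 7068.56527) = 106.962 km
N: √((0.149·111.32)² + (-0.402·111.21)²) = √(275.11795 + 1998.66399) = 47.684 km
O: √((0.322·111.32)² + (0.455·111.21)²) = √(1284.86689 + 2560.41566) = 62.010 km
Minimum: J at 22.596 km.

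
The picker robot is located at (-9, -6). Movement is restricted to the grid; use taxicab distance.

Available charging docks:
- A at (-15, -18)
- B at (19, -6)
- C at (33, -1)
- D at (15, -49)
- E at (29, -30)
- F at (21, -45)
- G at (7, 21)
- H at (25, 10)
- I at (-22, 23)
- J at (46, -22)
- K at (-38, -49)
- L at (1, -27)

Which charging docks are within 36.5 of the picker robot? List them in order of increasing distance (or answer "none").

A, B, L

Distances from (-9, -6):
A: |-6| + |-12| = 6 + 12 = 18
B: |28| + |0| = 28 + 0 = 28
C: |42| + |5| = 42 + 5 = 47
D: |24| + |-43| = 24 + 43 = 67
E: |38| + |-24| = 38 + 24 = 62
F: |30| + |-39| = 30 + 39 = 69
G: |16| + |27| = 16 + 27 = 43
H: |34| + |16| = 34 + 16 = 50
I: |-13| + |29| = 13 + 29 = 42
J: |55| + |-16| = 55 + 16 = 71
K: |-29| + |-43| = 29 + 43 = 72
L: |10| + |-21| = 10 + 21 = 31
Threshold 36.5: A (18), B (28), L (31) are within range.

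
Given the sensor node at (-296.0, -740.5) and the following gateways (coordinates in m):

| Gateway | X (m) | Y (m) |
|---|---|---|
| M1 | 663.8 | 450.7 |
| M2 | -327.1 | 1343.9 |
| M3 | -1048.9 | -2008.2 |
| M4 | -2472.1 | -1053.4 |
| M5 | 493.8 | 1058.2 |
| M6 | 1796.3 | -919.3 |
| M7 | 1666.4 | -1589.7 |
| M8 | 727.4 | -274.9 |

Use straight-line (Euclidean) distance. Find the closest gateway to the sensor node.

M8

Distances from (-296.0, -740.5):
M1: 1529.8 m
M2: 2084.6 m
M3: 1474.4 m
M4: 2198.5 m
M5: 1964.5 m
M6: 2099.9 m
M7: 2138.3 m
M8: 1124.3 m
Minimum: M8 at 1124.3 m.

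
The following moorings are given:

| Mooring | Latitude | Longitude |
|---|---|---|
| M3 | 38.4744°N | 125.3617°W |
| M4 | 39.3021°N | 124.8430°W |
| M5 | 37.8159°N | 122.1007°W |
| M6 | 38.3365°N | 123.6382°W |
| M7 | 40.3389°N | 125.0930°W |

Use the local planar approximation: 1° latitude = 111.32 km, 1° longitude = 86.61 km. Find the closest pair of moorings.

Pairwise distances:
M3–M4: 102.5081 km
M3–M5: 291.7930 km
M3–M6: 150.0596 km
M3–M7: 208.8568 km
M4–M5: 289.4528 km
M4–M6: 149.8088 km
M4–M7: 117.4301 km
M5–M6: 145.2271 km
M5–M7: 382.1623 km
M6–M7: 256.0540 km
Closest pair: M3–M4 at 102.5081 km.

M3 and M4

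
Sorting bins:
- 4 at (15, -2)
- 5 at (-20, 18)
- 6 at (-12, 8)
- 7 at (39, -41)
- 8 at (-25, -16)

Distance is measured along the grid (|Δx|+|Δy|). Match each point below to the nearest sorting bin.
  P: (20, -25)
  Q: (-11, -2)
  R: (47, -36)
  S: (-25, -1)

P→4; Q→6; R→7; S→8

P at (20, -25):
  4: |-5| + |23| = 5 + 23 = 28
  5: |-40| + |43| = 40 + 43 = 83
  6: |-32| + |33| = 32 + 33 = 65
  7: |19| + |-16| = 19 + 16 = 35
  8: |-45| + |9| = 45 + 9 = 54
  → nearest: 4 (28)
Q at (-11, -2):
  4: |26| + |0| = 26 + 0 = 26
  5: |-9| + |20| = 9 + 20 = 29
  6: |-1| + |10| = 1 + 10 = 11
  7: |50| + |-39| = 50 + 39 = 89
  8: |-14| + |-14| = 14 + 14 = 28
  → nearest: 6 (11)
R at (47, -36):
  4: |-32| + |34| = 32 + 34 = 66
  5: |-67| + |54| = 67 + 54 = 121
  6: |-59| + |44| = 59 + 44 = 103
  7: |-8| + |-5| = 8 + 5 = 13
  8: |-72| + |20| = 72 + 20 = 92
  → nearest: 7 (13)
S at (-25, -1):
  4: |40| + |-1| = 40 + 1 = 41
  5: |5| + |19| = 5 + 19 = 24
  6: |13| + |9| = 13 + 9 = 22
  7: |64| + |-40| = 64 + 40 = 104
  8: |0| + |-15| = 0 + 15 = 15
  → nearest: 8 (15)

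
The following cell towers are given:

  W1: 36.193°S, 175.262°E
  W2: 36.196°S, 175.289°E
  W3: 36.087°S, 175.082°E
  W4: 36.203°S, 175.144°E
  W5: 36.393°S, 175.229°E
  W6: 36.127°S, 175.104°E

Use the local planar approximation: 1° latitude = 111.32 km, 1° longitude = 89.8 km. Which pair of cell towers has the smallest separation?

W1 and W2

Pairwise distances:
W1–W2: 2.447 km
W1–W3: 20.013 km
W1–W4: 10.655 km
W1–W5: 22.460 km
W1–W6: 15.978 km
W2–W3: 22.198 km
W2–W4: 13.044 km
W2–W5: 22.582 km
W2–W6: 18.303 km
W3–W4: 14.062 km
W3–W5: 36.532 km
W3–W6: 4.871 km
W4–W5: 22.486 km
W4–W6: 9.191 km
W5–W6: 31.667 km
Closest pair: W1–W2 at 2.447 km.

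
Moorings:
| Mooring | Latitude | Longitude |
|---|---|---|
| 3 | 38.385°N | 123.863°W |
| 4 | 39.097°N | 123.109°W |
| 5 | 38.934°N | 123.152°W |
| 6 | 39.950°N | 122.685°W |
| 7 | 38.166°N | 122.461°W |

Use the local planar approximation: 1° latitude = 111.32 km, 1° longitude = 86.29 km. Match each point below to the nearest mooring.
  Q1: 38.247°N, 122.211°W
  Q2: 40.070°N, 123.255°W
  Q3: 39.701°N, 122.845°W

Q1→7; Q2→6; Q3→6

Q1 at 38.247°N, 122.211°W:
  3: √((0.138·111.32)² + (-1.652·86.29)²) = √(235.99596 + 20320.81041) = 143.376 km
  4: √((0.850·111.32)² + (-0.898·86.29)²) = √(8953.32288 + 6004.45523) = 122.302 km
  5: √((0.687·111.32)² + (-0.941·86.29)²) = √(5848.70706 + 6593.25974) = 111.544 km
  6: √((1.703·111.32)² + (-0.474·86.29)²) = √(35939.80292 + 1672.92943) = 193.940 km
  7: √((-0.081·111.32)² + (-0.250·86.29)²) = √(81.30485 + 465.37276) = 23.381 km
  → nearest: 7 (23.381 km)
Q2 at 40.070°N, 123.255°W:
  3: √((-1.685·111.32)² + (-0.608·86.29)²) = √(35184.08051 + 2752.50487) = 194.773 km
  4: √((-0.973·111.32)² + (0.146·86.29)²) = √(11732.00058 + 158.71817) = 109.045 km
  5: √((-1.136·111.32)² + (0.103·86.29)²) = √(15992.01020 + 78.99423) = 126.771 km
  6: √((-0.120·111.32)² + (0.570·86.29)²) = √(178.44685 + 2419.19374) = 50.967 km
  7: √((-1.904·111.32)² + (0.794·86.29)²) = √(44924.19290 + 4694.20382) = 222.752 km
  → nearest: 6 (50.967 km)
Q3 at 39.701°N, 122.845°W:
  3: √((-1.316·111.32)² + (-1.018·86.29)²) = √(21461.40617 + 7716.43130) = 170.815 km
  4: √((-0.604·111.32)² + (-0.264·86.29)²) = √(4520.85182 + 518.95391) = 70.992 km
  5: √((-0.767·111.32)² + (-0.307·86.29)²) = √(7290.16106 + 701.77467) = 89.398 km
  6: √((0.249·111.32)² + (0.160·86.29)²) = √(768.32522 + 190.61668) = 30.967 km
  7: √((-1.535·111.32)² + (0.384·86.29)²) = √(29198.67573 + 1097.95208) = 174.059 km
  → nearest: 6 (30.967 km)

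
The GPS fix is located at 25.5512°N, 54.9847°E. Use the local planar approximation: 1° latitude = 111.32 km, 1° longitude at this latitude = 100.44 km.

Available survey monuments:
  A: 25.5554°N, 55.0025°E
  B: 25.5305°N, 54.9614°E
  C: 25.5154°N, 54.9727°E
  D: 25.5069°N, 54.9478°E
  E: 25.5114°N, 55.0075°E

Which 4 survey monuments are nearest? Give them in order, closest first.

Distances from 25.5512°N, 54.9847°E:
A: 1.8480 km
B: 3.2843 km
C: 4.1635 km
D: 6.1689 km
E: 4.9874 km
Sorted: A (1.8480 km) < B (3.2843 km) < C (4.1635 km) < E (4.9874 km) < D (6.1689 km)

A, B, C, E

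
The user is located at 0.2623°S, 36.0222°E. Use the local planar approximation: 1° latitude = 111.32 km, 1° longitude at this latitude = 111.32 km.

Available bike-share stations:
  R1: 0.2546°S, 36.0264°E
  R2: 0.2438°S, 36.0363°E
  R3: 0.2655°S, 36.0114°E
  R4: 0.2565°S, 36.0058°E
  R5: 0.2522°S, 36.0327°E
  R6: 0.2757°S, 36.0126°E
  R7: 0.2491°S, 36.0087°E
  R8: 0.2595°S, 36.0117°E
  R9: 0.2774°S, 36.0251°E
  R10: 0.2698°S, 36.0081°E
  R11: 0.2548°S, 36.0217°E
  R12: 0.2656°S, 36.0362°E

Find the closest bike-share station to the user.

R11

Distances from 0.2623°S, 36.0222°E:
R1: √((0.0077·111.32)² + (0.0042·111.32)²) = √(0.734730 + 0.218597) = 0.9764 km
R2: √((0.0185·111.32)² + (0.0141·111.32)²) = √(4.241211 + 2.463682) = 2.5894 km
R3: √((-0.0032·111.32)² + (-0.0108·111.32)²) = √(0.126896 + 1.445419) = 1.2539 km
R4: √((0.0058·111.32)² + (-0.0164·111.32)²) = √(0.416872 + 3.332991) = 1.9365 km
R5: √((0.0101·111.32)² + (0.0105·111.32)²) = √(1.264122 + 1.366234) = 1.6218 km
R6: √((-0.0134·111.32)² + (-0.0096·111.32)²) = √(2.225133 + 1.142060) = 1.8350 km
R7: √((0.0132·111.32)² + (-0.0135·111.32)²) = √(2.159207 + 2.258468) = 2.1018 km
R8: √((0.0028·111.32)² + (-0.0105·111.32)²) = √(0.097154 + 1.366234) = 1.2097 km
R9: √((-0.0151·111.32)² + (0.0029·111.32)²) = √(2.825532 + 0.104218) = 1.7117 km
R10: √((-0.0075·111.32)² + (-0.0141·111.32)²) = √(0.697058 + 2.463682) = 1.7778 km
R11: √((0.0075·111.32)² + (-0.0005·111.32)²) = √(0.697058 + 0.003098) = 0.8368 km
R12: √((-0.0033·111.32)² + (0.0140·111.32)²) = √(0.134950 + 2.428860) = 1.6012 km
Minimum: R11 at 0.8368 km.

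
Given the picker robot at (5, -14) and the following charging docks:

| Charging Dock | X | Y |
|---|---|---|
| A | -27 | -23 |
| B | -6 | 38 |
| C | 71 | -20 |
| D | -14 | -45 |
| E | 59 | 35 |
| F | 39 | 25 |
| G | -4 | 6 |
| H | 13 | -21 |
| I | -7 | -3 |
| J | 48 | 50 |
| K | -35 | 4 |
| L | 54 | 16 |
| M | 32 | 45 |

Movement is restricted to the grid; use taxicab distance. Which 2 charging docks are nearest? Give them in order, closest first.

H, I

Distances from (5, -14):
A: 41
B: 63
C: 72
D: 50
E: 103
F: 73
G: 29
H: 15
I: 23
J: 107
K: 58
L: 79
M: 86
Sorted: H (15) < I (23) < G (29) < A (41) < …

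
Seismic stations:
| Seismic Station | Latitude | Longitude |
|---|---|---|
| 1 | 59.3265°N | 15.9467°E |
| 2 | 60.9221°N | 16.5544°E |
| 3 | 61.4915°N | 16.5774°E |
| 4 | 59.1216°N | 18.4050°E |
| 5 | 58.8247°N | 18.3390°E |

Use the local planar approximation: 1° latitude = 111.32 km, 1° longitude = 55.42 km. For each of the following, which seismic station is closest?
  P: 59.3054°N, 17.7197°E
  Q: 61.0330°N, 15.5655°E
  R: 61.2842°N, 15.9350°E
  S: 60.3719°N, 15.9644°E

P→4; Q→2; R→3; S→2

P at 59.3054°N, 17.7197°E:
  1: 98.2877 km
  2: 191.2074 km
  3: 251.4560 km
  4: 43.1401 km
  5: 63.5724 km
  → nearest: 4 (43.1401 km)
Q at 61.0330°N, 15.5655°E:
  1: 191.1387 km
  2: 56.1781 km
  3: 75.8288 km
  4: 264.6466 km
  5: 289.9264 km
  → nearest: 2 (56.1781 km)
R at 61.2842°N, 15.9350°E:
  1: 217.9321 km
  2: 52.9449 km
  3: 42.4266 km
  4: 276.9372 km
  5: 304.4864 km
  → nearest: 3 (42.4266 km)
S at 60.3719°N, 15.9644°E:
  1: 116.3781 km
  2: 69.4298 km
  3: 129.1810 km
  4: 194.0793 km
  5: 216.7563 km
  → nearest: 2 (69.4298 km)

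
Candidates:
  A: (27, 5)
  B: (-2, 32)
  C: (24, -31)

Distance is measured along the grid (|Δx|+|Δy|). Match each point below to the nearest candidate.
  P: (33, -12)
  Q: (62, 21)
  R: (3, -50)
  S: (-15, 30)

P at (33, -12):
  A: 23
  B: 79
  C: 28
  → nearest: A (23)
Q at (62, 21):
  A: 51
  B: 75
  C: 90
  → nearest: A (51)
R at (3, -50):
  A: 79
  B: 87
  C: 40
  → nearest: C (40)
S at (-15, 30):
  A: 67
  B: 15
  C: 100
  → nearest: B (15)

P→A; Q→A; R→C; S→B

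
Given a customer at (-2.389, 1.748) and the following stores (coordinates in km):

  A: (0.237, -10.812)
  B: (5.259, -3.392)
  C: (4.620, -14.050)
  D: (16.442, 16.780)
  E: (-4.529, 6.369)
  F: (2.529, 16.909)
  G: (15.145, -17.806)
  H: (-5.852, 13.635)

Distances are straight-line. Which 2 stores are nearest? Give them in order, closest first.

E, B

Distances from (-2.389, 1.748):
A: √((2.626)² + (-12.560)²) = √(6.89588 + 157.75360) = 12.832 km
B: √((7.648)² + (-5.140)²) = √(58.49190 + 26.41960) = 9.215 km
C: √((7.009)² + (-15.798)²) = √(49.12608 + 249.57680) = 17.283 km
D: √((18.831)² + (15.032)²) = √(354.60656 + 225.96102) = 24.095 km
E: √((-2.140)² + (4.621)²) = √(4.57960 + 21.35364) = 5.092 km
F: √((4.918)² + (15.161)²) = √(24.18672 + 229.85592) = 15.939 km
G: √((17.534)² + (-19.554)²) = √(307.44116 + 382.35892) = 26.264 km
H: √((-3.463)² + (11.887)²) = √(11.99237 + 141.30077) = 12.381 km
Sorted: E (5.092 km) < B (9.215 km) < H (12.381 km) < A (12.832 km) < …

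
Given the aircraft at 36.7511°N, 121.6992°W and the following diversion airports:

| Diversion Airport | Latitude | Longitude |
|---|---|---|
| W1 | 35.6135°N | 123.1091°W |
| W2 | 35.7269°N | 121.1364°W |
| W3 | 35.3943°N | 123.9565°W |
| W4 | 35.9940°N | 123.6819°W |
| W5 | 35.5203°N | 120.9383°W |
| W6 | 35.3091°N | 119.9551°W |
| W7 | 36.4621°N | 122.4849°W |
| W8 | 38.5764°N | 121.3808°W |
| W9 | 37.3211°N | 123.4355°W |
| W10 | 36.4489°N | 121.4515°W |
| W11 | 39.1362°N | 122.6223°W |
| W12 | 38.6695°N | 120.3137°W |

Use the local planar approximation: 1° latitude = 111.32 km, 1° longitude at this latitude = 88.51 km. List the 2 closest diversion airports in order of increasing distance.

Distances from 36.7511°N, 121.6992°W:
W1: √((-1.1376·111.32)² + (-1.4099·88.51)²) = √(16037.089839 + 15572.606245) = 177.7912 km
W2: √((-1.0242·111.32)² + (0.5628·88.51)²) = √(12999.179426 + 2481.377609) = 124.4209 km
W3: √((-1.3568·111.32)² + (-2.2573·88.51)²) = √(22812.772271 + 39917.491791) = 250.4601 km
W4: √((-0.7571·111.32)² + (-1.9827·88.51)²) = √(7103.181104 + 30796.310853) = 194.6779 km
W5: √((-1.2308·111.32)² + (0.7609·88.51)²) = √(18772.467904 + 4535.653295) = 152.6700 km
W6: √((-1.4420·111.32)² + (1.7441·88.51)²) = √(25767.774789 + 23830.186743) = 222.7060 km
W7: √((-0.2890·111.32)² + (-0.7857·88.51)²) = √(1035.004125 + 4836.132463) = 76.6233 km
W8: √((1.8253·111.32)² + (0.3184·88.51)²) = √(41287.149792 + 794.201677) = 205.1374 km
W9: √((0.5700·111.32)² + (-1.7363·88.51)²) = √(4026.207066 + 23617.515660) = 166.2640 km
W10: √((-0.3022·111.32)² + (0.2477·88.51)²) = √(1131.710422 + 480.658575) = 40.1543 km
W11: √((2.3851·111.32)² + (-0.9231·88.51)²) = √(70495.205379 + 6675.475148) = 277.7961 km
W12: √((1.9184·111.32)² + (1.3855·88.51)²) = √(45606.288144 + 15038.265283) = 246.2611 km
Sorted: W10 (40.1543 km) < W7 (76.6233 km) < W2 (124.4209 km) < W5 (152.6700 km) < …

W10, W7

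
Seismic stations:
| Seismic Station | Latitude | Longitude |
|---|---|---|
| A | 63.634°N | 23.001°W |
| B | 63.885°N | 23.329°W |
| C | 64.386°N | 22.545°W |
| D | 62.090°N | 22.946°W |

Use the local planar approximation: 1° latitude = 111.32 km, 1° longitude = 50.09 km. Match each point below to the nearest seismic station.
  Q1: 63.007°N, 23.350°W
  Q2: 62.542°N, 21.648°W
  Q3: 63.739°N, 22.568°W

Q1→A; Q2→D; Q3→A

Q1 at 63.007°N, 23.350°W:
  A: 71.954 km
  B: 97.745 km
  C: 158.718 km
  D: 104.067 km
  → nearest: A (71.954 km)
Q2 at 62.542°N, 21.648°W:
  A: 139.177 km
  B: 171.584 km
  C: 210.134 km
  D: 82.213 km
  → nearest: D (82.213 km)
Q3 at 63.739°N, 22.568°W:
  A: 24.638 km
  B: 41.439 km
  C: 72.033 km
  D: 184.541 km
  → nearest: A (24.638 km)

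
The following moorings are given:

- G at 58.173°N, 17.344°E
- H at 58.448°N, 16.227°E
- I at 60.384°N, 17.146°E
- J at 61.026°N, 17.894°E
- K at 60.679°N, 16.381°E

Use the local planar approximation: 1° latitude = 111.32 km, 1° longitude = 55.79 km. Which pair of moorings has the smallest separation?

Pairwise distances:
G–H: √((0.275·111.32)² + (-1.117·55.79)²) = √(937.15577 + 3883.46208) = 69.431 km
G–I: √((2.211·111.32)² + (-0.198·55.79)²) = √(60579.24836 + 122.02339) = 246.376 km
G–J: √((2.853·111.32)² + (0.550·55.79)²) = √(100867.19381 + 941.53854) = 319.075 km
G–K: √((2.506·111.32)² + (-0.963·55.79)²) = √(77823.10039 + 2886.45836) = 284.094 km
H–I: √((1.936·111.32)² + (0.919·55.79)²) = √(46446.93936 + 2628.71647) = 221.530 km
H–J: √((2.578·111.32)² + (1.667·55.79)²) = √(82359.21933 + 8649.35898) = 301.676 km
H–K: √((2.231·111.32)² + (0.154·55.79)²) = √(61680.16629 + 73.81662) = 248.503 km
I–J: √((0.642·111.32)² + (0.748·55.79)²) = √(5107.59498 + 1741.46968) = 82.759 km
I–K: √((0.295·111.32)² + (-0.765·55.79)²) = √(1078.42619 + 1821.52692) = 53.851 km
J–K: √((-0.347·111.32)² + (-1.513·55.79)²) = √(1492.12547 + 7125.09368) = 92.829 km
Closest pair: I–K at 53.851 km.

I and K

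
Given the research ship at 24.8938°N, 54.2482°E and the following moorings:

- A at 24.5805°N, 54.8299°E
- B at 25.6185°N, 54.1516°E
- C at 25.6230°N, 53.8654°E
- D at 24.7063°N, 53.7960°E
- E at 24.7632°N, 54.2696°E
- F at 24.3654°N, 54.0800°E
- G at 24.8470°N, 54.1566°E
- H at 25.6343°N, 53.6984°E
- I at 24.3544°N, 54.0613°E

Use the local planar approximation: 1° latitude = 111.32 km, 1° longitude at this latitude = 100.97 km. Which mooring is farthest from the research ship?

H

Distances from 24.8938°N, 54.2482°E:
A: 68.3088 km
B: 81.2611 km
C: 89.9068 km
D: 50.2033 km
E: 14.6981 km
F: 61.2241 km
G: 10.6152 km
H: 99.3823 km
I: 62.9416 km
Maximum: H at 99.3823 km.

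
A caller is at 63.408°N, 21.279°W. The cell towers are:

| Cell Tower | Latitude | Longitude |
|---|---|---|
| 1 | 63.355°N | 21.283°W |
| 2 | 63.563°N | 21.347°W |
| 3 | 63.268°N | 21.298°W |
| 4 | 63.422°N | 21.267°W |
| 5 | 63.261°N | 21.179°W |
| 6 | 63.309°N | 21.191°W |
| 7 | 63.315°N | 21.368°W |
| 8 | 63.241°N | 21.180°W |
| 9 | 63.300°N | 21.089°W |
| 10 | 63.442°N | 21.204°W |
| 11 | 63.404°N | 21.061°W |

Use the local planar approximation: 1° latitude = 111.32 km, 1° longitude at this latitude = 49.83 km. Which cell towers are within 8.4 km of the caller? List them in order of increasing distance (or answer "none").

Distances from 63.408°N, 21.279°W:
1: 5.903 km
2: 17.584 km
3: 15.614 km
4: 1.669 km
5: 17.106 km
6: 11.861 km
7: 11.263 km
8: 19.234 km
9: 15.303 km
10: 5.319 km
11: 10.872 km
Threshold 8.4 km: 4 (1.669 km), 10 (5.319 km), 1 (5.903 km) are within range.

4, 10, 1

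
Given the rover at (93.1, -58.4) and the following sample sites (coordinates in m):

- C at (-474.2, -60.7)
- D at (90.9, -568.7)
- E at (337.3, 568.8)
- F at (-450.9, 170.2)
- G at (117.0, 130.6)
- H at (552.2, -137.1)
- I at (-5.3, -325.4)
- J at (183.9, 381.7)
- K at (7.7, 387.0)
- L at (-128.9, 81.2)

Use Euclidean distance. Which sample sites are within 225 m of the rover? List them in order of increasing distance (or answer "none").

G

Distances from (93.1, -58.4):
C: 567.3 m
D: 510.3 m
E: 673.1 m
F: 590.1 m
G: 190.5 m
H: 465.8 m
I: 284.6 m
J: 449.4 m
K: 453.5 m
L: 262.2 m
Threshold 225 m: G (190.5 m) is within range.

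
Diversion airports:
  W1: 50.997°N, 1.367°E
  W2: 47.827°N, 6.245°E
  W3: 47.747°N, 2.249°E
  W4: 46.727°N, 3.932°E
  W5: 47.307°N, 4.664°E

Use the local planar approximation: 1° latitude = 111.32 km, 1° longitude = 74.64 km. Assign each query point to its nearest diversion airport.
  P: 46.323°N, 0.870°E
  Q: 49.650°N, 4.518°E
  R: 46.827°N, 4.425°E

P at 46.323°N, 0.870°E:
  W1: 521.630 km
  W2: 434.724 km
  W3: 189.005 km
  W4: 232.931 km
  W5: 303.631 km
  → nearest: W3 (189.005 km)
Q at 49.650°N, 4.518°E:
  W1: 278.925 km
  W2: 240.415 km
  W3: 271.218 km
  W4: 328.315 km
  W5: 261.050 km
  → nearest: W2 (240.415 km)
R at 46.827°N, 4.425°E:
  W1: 517.285 km
  W2: 175.630 km
  W3: 192.010 km
  W4: 38.444 km
  W5: 56.333 km
  → nearest: W4 (38.444 km)

P→W3; Q→W2; R→W4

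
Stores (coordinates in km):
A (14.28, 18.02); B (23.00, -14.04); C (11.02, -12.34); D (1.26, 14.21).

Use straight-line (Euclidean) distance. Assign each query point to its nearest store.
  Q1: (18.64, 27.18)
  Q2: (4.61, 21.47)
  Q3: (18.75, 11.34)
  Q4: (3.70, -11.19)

Q1→A; Q2→D; Q3→A; Q4→C

Q1 at (18.64, 27.18):
  A: 10.14 km
  B: 41.45 km
  C: 40.25 km
  D: 21.69 km
  → nearest: A (10.14 km)
Q2 at (4.61, 21.47):
  A: 10.27 km
  B: 39.99 km
  C: 34.41 km
  D: 8.00 km
  → nearest: D (8.00 km)
Q3 at (18.75, 11.34):
  A: 8.04 km
  B: 25.73 km
  C: 24.91 km
  D: 17.72 km
  → nearest: A (8.04 km)
Q4 at (3.70, -11.19):
  A: 31.07 km
  B: 19.51 km
  C: 7.41 km
  D: 25.52 km
  → nearest: C (7.41 km)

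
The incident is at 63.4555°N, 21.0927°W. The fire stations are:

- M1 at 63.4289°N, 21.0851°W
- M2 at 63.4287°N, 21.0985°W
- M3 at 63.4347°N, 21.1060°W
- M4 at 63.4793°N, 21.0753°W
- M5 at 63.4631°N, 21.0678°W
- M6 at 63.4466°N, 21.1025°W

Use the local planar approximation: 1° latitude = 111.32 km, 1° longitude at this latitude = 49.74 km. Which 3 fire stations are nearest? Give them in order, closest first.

Distances from 63.4555°N, 21.0927°W:
M1: 2.9851 km
M2: 2.9973 km
M3: 2.4081 km
M4: 2.7872 km
M5: 1.4999 km
M6: 1.1042 km
Sorted: M6 (1.1042 km) < M5 (1.4999 km) < M3 (2.4081 km) < M4 (2.7872 km) < M1 (2.9851 km) < …

M6, M5, M3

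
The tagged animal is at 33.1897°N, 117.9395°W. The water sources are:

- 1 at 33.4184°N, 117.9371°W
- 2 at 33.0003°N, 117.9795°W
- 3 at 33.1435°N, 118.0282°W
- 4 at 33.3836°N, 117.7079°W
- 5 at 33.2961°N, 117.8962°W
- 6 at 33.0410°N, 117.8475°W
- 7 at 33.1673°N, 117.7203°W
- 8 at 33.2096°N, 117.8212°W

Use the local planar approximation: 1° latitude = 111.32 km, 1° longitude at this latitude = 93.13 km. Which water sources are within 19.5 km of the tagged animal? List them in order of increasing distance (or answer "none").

Distances from 33.1897°N, 117.9395°W:
1: √((0.2287·111.32)² + (0.0024·93.13)²) = √(648.154775 + 0.049958) = 25.4599 km
2: √((-0.1894·111.32)² + (-0.0400·93.13)²) = √(444.535393 + 13.877115) = 21.4106 km
3: √((-0.0462·111.32)² + (-0.0887·93.13)²) = √(26.450284 + 68.238025) = 9.7308 km
4: √((0.1939·111.32)² + (0.2316·93.13)²) = √(465.909980 + 465.217792) = 30.5144 km
5: √((0.1064·111.32)² + (0.0433·93.13)²) = √(140.290948 + 16.261290) = 12.5121 km
6: √((-0.1487·111.32)² + (0.0920·93.13)²) = √(274.011211 + 73.409939) = 18.6392 km
7: √((-0.0224·111.32)² + (0.2192·93.13)²) = √(6.217881 + 416.735315) = 20.5658 km
8: √((0.0199·111.32)² + (0.1183·93.13)²) = √(4.907412 + 121.380437) = 11.2378 km
Threshold 19.5 km: 3 (9.7308 km), 8 (11.2378 km), 5 (12.5121 km), 6 (18.6392 km) are within range.

3, 8, 5, 6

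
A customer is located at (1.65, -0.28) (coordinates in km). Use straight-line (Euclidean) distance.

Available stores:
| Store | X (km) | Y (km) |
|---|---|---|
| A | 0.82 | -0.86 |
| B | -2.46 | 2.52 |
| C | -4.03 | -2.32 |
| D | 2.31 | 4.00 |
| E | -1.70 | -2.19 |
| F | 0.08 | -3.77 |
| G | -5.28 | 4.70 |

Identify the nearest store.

Distances from (1.65, -0.28):
A: √((-0.83)² + (-0.58)²) = √(0.6889 + 0.3364) = 1.01 km
B: √((-4.11)² + (2.80)²) = √(16.8921 + 7.8400) = 4.97 km
C: √((-5.68)² + (-2.04)²) = √(32.2624 + 4.1616) = 6.04 km
D: √((0.66)² + (4.28)²) = √(0.4356 + 18.3184) = 4.33 km
E: √((-3.35)² + (-1.91)²) = √(11.2225 + 3.6481) = 3.86 km
F: √((-1.57)² + (-3.49)²) = √(2.4649 + 12.1801) = 3.83 km
G: √((-6.93)² + (4.98)²) = √(48.0249 + 24.8004) = 8.53 km
Minimum: A at 1.01 km.

A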